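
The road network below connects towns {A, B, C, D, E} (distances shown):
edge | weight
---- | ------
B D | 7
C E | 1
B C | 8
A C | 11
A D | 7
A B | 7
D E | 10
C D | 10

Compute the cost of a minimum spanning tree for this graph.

23

Prim, starting at C.
Step 1: cheapest edge leaving the tree is C E (1); add E.
Step 2: cheapest edge leaving the tree is B C (8); add B.
Step 3: cheapest edge leaving the tree is A B (7); add A.
Step 4: cheapest edge leaving the tree is A D (7); add D.
MST edges: C E, B C, A B, A D; total weight 1+8+7+7 = 23.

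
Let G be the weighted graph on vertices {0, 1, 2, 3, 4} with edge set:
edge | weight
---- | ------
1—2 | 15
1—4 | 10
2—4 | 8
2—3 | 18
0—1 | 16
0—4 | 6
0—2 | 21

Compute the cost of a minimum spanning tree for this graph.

42

Kruskal: consider edges lightest-first.
0—4 (6): add — endpoints in different components.
2—4 (8): add — endpoints in different components.
1—4 (10): add — endpoints in different components.
1—2 (15): skip — 1 and 2 already connected.
0—1 (16): skip — 0 and 1 already connected.
2—3 (18): add — endpoints in different components.
MST edges: 0—4, 2—4, 1—4, 2—3; total weight 6+8+10+18 = 42.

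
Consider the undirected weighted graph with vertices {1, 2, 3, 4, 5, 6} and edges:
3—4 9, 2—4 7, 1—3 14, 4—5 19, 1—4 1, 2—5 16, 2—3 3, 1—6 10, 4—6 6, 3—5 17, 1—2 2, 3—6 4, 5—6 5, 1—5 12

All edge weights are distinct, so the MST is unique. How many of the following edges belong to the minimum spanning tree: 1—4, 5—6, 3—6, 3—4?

3

Kruskal: consider edges lightest-first.
1—4 (1): add — endpoints in different components.
1—2 (2): add — endpoints in different components.
2—3 (3): add — endpoints in different components.
3—6 (4): add — endpoints in different components.
5—6 (5): add — endpoints in different components.
MST edge set: {1—4, 1—2, 2—3, 3—6, 5—6}.
Of the listed edges, {1—4, 5—6, 3—6} are in the MST → 3.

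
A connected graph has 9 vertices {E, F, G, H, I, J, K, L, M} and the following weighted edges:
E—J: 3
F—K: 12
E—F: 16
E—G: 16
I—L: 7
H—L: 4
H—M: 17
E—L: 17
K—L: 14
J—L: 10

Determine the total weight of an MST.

83

Prim, starting at E.
Step 1: frontier [E—J 3, E—F 16, E—G 16, E—L 17] → take E—J (3); add J.
Step 2: frontier [E—F 16, E—G 16, E—L 17, J—L 10] → take J—L (10); add L.
Step 3: frontier [E—F 16, E—G 16, H—L 4, I—L 7, K—L 14] → take H—L (4); add H.
Step 4: frontier [E—F 16, E—G 16, H—M 17, I—L 7, K—L 14] → take I—L (7); add I.
Step 5: frontier [E—F 16, E—G 16, H—M 17, K—L 14] → take K—L (14); add K.
Step 6: frontier [E—F 16, E—G 16, H—M 17, F—K 12] → take F—K (12); add F.
Step 7: frontier [E—G 16, H—M 17] → take E—G (16); add G.
Step 8: frontier [H—M 17] → take H—M (17); add M.
MST edges: E—J, J—L, H—L, I—L, K—L, F—K, E—G, H—M; total weight 3+10+4+7+14+12+16+17 = 83.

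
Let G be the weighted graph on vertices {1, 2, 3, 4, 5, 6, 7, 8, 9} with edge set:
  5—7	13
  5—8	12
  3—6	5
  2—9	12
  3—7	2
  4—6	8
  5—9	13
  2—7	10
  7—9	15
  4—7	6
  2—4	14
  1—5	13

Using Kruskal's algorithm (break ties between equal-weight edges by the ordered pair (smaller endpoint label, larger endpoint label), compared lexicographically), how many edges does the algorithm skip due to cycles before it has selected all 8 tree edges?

Sort edges by weight, then run Kruskal:
3—7 (2): add — endpoints in different components.
3—6 (5): add — endpoints in different components.
4—7 (6): add — endpoints in different components.
4—6 (8): skip — 4 and 6 already connected.
2—7 (10): add — endpoints in different components.
2—9 (12): add — endpoints in different components.
5—8 (12): add — endpoints in different components.
1—5 (13): add — endpoints in different components.
5—7 (13): add — endpoints in different components.
Edges rejected before the tree was complete: 1.

1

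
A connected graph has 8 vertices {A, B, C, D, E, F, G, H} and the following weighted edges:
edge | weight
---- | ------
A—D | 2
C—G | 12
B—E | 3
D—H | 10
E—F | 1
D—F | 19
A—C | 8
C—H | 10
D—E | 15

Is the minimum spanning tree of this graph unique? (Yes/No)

No

Kruskal's algorithm — process edges by increasing weight (ties by edge label):
E—F (1): add — endpoints in different components.
A—D (2): add — endpoints in different components.
B—E (3): add — endpoints in different components.
A—C (8): add — endpoints in different components.
C—H (10): add — endpoints in different components.
D—H (10): skip — D and H already connected.
C—G (12): add — endpoints in different components.
D—E (15): add — endpoints in different components.
Non-tree edge D—H has weight 10, equal to the heaviest edge on its tree cycle — swapping gives another MST of the same weight. Not unique.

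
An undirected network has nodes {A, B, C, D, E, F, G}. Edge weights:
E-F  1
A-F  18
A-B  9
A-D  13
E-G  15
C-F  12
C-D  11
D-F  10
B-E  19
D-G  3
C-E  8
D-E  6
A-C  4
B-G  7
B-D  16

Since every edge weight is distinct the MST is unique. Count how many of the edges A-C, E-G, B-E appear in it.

1

Kruskal: consider edges lightest-first.
E-F (1): add — endpoints in different components.
D-G (3): add — endpoints in different components.
A-C (4): add — endpoints in different components.
D-E (6): add — endpoints in different components.
B-G (7): add — endpoints in different components.
C-E (8): add — endpoints in different components.
MST edge set: {E-F, D-G, A-C, D-E, B-G, C-E}.
Of the listed edges, {A-C} are in the MST → 1.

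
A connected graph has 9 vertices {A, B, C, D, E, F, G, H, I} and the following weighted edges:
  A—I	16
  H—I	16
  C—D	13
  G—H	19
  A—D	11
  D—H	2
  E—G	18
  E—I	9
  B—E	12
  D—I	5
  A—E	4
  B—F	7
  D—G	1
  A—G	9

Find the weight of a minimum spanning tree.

53

Grow the tree from B using Prim:
Step 1: cheapest edge leaving the tree is B—F (7); add F.
Step 2: cheapest edge leaving the tree is B—E (12); add E.
Step 3: cheapest edge leaving the tree is A—E (4); add A.
Step 4: cheapest edge leaving the tree is A—G (9); add G.
Step 5: cheapest edge leaving the tree is D—G (1); add D.
Step 6: cheapest edge leaving the tree is D—H (2); add H.
Step 7: cheapest edge leaving the tree is D—I (5); add I.
Step 8: cheapest edge leaving the tree is C—D (13); add C.
MST edges: B—F, B—E, A—E, A—G, D—G, D—H, D—I, C—D; total weight 7+12+4+9+1+2+5+13 = 53.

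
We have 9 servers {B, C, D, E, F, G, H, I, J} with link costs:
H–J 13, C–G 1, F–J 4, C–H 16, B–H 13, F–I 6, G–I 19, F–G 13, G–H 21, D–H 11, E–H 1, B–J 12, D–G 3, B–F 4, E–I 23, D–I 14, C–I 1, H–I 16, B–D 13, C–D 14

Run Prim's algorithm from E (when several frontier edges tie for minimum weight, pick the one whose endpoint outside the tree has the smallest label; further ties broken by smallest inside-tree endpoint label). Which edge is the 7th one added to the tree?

B-F

Grow the tree from E using Prim:
Step 1: cheapest edge leaving the tree is E–H (1); add H.
Step 2: cheapest edge leaving the tree is D–H (11); add D.
Step 3: cheapest edge leaving the tree is D–G (3); add G.
Step 4: cheapest edge leaving the tree is C–G (1); add C.
Step 5: cheapest edge leaving the tree is C–I (1); add I.
Step 6: cheapest edge leaving the tree is F–I (6); add F.
Step 7: cheapest edge leaving the tree is B–F (4); add B.
Step 8: cheapest edge leaving the tree is F–J (4); add J.
The 7th edge added is B–F.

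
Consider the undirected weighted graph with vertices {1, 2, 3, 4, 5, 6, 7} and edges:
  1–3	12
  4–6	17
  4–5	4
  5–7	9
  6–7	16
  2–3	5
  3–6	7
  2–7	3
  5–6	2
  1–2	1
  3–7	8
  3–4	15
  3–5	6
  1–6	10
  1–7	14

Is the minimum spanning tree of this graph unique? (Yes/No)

Sort edges by weight, then run Kruskal:
1–2 (1): add — endpoints in different components.
5–6 (2): add — endpoints in different components.
2–7 (3): add — endpoints in different components.
4–5 (4): add — endpoints in different components.
2–3 (5): add — endpoints in different components.
3–5 (6): add — endpoints in different components.
Every non-tree edge has weight strictly greater than the heaviest edge on the tree path between its endpoints, so the MST is unique.

Yes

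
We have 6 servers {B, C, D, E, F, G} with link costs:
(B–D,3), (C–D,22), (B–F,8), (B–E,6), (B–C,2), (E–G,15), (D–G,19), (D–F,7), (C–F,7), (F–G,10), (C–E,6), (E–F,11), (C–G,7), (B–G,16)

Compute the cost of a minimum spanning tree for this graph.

25

Kruskal: consider edges lightest-first.
B–C (2): add — endpoints in different components.
B–D (3): add — endpoints in different components.
B–E (6): add — endpoints in different components.
C–E (6): skip — C and E already connected.
C–F (7): add — endpoints in different components.
C–G (7): add — endpoints in different components.
MST edges: B–C, B–D, B–E, C–F, C–G; total weight 2+3+6+7+7 = 25.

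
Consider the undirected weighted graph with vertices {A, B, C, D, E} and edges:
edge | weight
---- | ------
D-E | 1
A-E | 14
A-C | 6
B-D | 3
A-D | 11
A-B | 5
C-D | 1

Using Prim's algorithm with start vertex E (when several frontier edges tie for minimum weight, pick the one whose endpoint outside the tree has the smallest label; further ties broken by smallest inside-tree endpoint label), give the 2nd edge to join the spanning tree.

Prim's algorithm from E:
Step 1: cheapest edge leaving the tree is D-E (1); add D.
Step 2: cheapest edge leaving the tree is C-D (1); add C.
Step 3: cheapest edge leaving the tree is B-D (3); add B.
Step 4: cheapest edge leaving the tree is A-B (5); add A.
The 2nd edge added is C-D.

C-D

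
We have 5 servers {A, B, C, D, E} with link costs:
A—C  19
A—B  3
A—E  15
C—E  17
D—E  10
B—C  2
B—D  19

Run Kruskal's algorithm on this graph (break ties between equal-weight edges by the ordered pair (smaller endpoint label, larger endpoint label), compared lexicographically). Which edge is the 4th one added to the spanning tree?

A-E

Kruskal's algorithm — process edges by increasing weight (ties by edge label):
B—C (2): add. Components now {A} {B,C} {D} {E}
A—B (3): add. Components now {A,B,C} {D} {E}
D—E (10): add. Components now {A,B,C} {D,E}
A—E (15): add. Components now {A,B,C,D,E}
The 4th edge added is A—E.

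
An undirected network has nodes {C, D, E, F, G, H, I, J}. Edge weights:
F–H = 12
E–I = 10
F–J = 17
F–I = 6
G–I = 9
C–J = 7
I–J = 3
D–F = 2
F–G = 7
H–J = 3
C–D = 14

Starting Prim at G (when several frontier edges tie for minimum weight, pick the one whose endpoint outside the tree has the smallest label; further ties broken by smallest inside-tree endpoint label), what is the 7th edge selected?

Prim, starting at G.
Step 1: cheapest edge leaving the tree is F–G (7); add F.
Step 2: cheapest edge leaving the tree is D–F (2); add D.
Step 3: cheapest edge leaving the tree is F–I (6); add I.
Step 4: cheapest edge leaving the tree is I–J (3); add J.
Step 5: cheapest edge leaving the tree is H–J (3); add H.
Step 6: cheapest edge leaving the tree is C–J (7); add C.
Step 7: cheapest edge leaving the tree is E–I (10); add E.
The 7th edge added is E–I.

E-I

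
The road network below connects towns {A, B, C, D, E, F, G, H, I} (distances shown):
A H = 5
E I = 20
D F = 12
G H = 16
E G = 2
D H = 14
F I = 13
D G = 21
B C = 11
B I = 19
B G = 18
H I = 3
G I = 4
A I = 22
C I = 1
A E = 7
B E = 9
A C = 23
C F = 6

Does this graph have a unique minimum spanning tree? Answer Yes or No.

Yes

Kruskal's algorithm — process edges by increasing weight (ties by edge label):
C I (1): add — endpoints in different components.
E G (2): add — endpoints in different components.
H I (3): add — endpoints in different components.
G I (4): add — endpoints in different components.
A H (5): add — endpoints in different components.
C F (6): add — endpoints in different components.
A E (7): skip — A and E already connected.
B E (9): add — endpoints in different components.
B C (11): skip — B and C already connected.
D F (12): add — endpoints in different components.
Every non-tree edge has weight strictly greater than the heaviest edge on the tree path between its endpoints, so the MST is unique.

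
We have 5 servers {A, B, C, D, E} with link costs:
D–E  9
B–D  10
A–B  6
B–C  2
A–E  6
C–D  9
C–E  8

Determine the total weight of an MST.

23

Prim, starting at E.
Step 1: cheapest edge leaving the tree is A–E (6); add A.
Step 2: cheapest edge leaving the tree is A–B (6); add B.
Step 3: cheapest edge leaving the tree is B–C (2); add C.
Step 4: cheapest edge leaving the tree is C–D (9); add D.
MST edges: A–E, A–B, B–C, C–D; total weight 6+6+2+9 = 23.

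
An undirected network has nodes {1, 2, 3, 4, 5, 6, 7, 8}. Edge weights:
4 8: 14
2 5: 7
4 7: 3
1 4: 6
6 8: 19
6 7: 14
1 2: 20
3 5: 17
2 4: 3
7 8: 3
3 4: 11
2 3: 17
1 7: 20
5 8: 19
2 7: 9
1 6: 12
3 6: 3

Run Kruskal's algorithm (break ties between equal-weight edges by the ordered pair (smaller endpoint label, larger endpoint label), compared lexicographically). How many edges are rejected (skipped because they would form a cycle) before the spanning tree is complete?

1

Kruskal: consider edges lightest-first.
2 4 (3): add — endpoints in different components.
3 6 (3): add — endpoints in different components.
4 7 (3): add — endpoints in different components.
7 8 (3): add — endpoints in different components.
1 4 (6): add — endpoints in different components.
2 5 (7): add — endpoints in different components.
2 7 (9): skip — 2 and 7 already connected.
3 4 (11): add — endpoints in different components.
Edges rejected before the tree was complete: 1.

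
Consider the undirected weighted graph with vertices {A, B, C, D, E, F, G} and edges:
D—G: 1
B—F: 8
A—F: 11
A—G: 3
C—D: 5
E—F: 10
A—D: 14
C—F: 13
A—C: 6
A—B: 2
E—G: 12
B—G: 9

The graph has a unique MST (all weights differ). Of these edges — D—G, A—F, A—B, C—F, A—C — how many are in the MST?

Kruskal's algorithm — process edges by increasing weight (ties by edge label):
D—G (1): add. Components now {A} {B} {C} {D,G} {E} {F}
A—B (2): add. Components now {A,B} {C} {D,G} {E} {F}
A—G (3): add. Components now {A,B,D,G} {C} {E} {F}
C—D (5): add. Components now {A,B,C,D,G} {E} {F}
A—C (6): skip — A and C already connected.
B—F (8): add. Components now {A,B,C,D,F,G} {E}
B—G (9): skip — B and G already connected.
E—F (10): add. Components now {A,B,C,D,E,F,G}
MST edge set: {D—G, A—B, A—G, C—D, B—F, E—F}.
Of the listed edges, {D—G, A—B} are in the MST → 2.

2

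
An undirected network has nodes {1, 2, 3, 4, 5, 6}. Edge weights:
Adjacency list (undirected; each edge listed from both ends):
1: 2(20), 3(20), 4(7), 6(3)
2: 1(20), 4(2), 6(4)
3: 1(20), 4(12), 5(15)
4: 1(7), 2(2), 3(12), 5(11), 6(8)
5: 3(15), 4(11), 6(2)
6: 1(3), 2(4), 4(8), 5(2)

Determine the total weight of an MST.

Sort edges by weight, then run Kruskal:
2-4 (2): add. Components now {1} {2,4} {3} {5} {6}
5-6 (2): add. Components now {1} {2,4} {3} {5,6}
1-6 (3): add. Components now {1,5,6} {2,4} {3}
2-6 (4): add. Components now {1,2,4,5,6} {3}
1-4 (7): skip — 1 and 4 already connected.
4-6 (8): skip — 4 and 6 already connected.
4-5 (11): skip — 4 and 5 already connected.
3-4 (12): add. Components now {1,2,3,4,5,6}
MST edges: 2-4, 5-6, 1-6, 2-6, 3-4; total weight 2+2+3+4+12 = 23.

23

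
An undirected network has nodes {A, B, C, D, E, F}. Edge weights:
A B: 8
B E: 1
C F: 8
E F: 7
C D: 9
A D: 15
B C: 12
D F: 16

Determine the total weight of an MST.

Kruskal's algorithm — process edges by increasing weight (ties by edge label):
B E (1): add. Components now {A} {B,E} {C} {D} {F}
E F (7): add. Components now {A} {B,E,F} {C} {D}
A B (8): add. Components now {A,B,E,F} {C} {D}
C F (8): add. Components now {A,B,C,E,F} {D}
C D (9): add. Components now {A,B,C,D,E,F}
MST edges: B E, E F, A B, C F, C D; total weight 1+7+8+8+9 = 33.

33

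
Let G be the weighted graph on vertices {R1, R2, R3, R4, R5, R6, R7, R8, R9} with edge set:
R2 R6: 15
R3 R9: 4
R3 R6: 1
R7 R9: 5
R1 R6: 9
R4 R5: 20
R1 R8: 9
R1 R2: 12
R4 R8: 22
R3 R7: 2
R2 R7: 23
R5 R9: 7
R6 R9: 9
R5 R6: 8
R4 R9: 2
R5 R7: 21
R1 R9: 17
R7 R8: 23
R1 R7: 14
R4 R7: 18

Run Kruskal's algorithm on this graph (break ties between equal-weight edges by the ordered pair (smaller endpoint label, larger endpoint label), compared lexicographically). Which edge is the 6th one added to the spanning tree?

R1-R6

Kruskal: consider edges lightest-first.
R3 R6 (1): add — endpoints in different components.
R3 R7 (2): add — endpoints in different components.
R4 R9 (2): add — endpoints in different components.
R3 R9 (4): add — endpoints in different components.
R7 R9 (5): skip — R7 and R9 already connected.
R5 R9 (7): add — endpoints in different components.
R5 R6 (8): skip — R6 and R5 already connected.
R1 R6 (9): add — endpoints in different components.
R1 R8 (9): add — endpoints in different components.
R6 R9 (9): skip — R6 and R9 already connected.
R1 R2 (12): add — endpoints in different components.
The 6th edge added is R1 R6.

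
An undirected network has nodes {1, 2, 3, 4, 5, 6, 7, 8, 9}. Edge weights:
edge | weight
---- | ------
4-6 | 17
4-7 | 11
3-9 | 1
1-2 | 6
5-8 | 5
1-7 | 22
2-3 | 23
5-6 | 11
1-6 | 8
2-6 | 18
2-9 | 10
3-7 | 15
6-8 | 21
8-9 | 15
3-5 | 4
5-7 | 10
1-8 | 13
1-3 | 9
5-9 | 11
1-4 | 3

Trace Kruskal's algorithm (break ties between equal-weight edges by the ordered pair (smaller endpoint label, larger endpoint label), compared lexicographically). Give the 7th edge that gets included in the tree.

Kruskal: consider edges lightest-first.
3-9 (1): add — endpoints in different components.
1-4 (3): add — endpoints in different components.
3-5 (4): add — endpoints in different components.
5-8 (5): add — endpoints in different components.
1-2 (6): add — endpoints in different components.
1-6 (8): add — endpoints in different components.
1-3 (9): add — endpoints in different components.
2-9 (10): skip — 2 and 9 already connected.
5-7 (10): add — endpoints in different components.
The 7th edge added is 1-3.

1-3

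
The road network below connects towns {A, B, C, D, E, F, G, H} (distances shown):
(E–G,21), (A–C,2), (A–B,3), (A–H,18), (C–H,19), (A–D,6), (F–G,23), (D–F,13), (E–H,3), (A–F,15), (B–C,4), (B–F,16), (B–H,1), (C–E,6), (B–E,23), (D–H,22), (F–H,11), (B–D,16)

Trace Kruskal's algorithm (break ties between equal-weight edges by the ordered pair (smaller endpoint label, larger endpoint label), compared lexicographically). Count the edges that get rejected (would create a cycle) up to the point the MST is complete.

8

Kruskal's algorithm — process edges by increasing weight (ties by edge label):
B–H (1): add — endpoints in different components.
A–C (2): add — endpoints in different components.
A–B (3): add — endpoints in different components.
E–H (3): add — endpoints in different components.
B–C (4): skip — B and C already connected.
A–D (6): add — endpoints in different components.
C–E (6): skip — C and E already connected.
F–H (11): add — endpoints in different components.
D–F (13): skip — D and F already connected.
A–F (15): skip — A and F already connected.
B–D (16): skip — B and D already connected.
B–F (16): skip — B and F already connected.
A–H (18): skip — A and H already connected.
C–H (19): skip — C and H already connected.
E–G (21): add — endpoints in different components.
Edges rejected before the tree was complete: 8.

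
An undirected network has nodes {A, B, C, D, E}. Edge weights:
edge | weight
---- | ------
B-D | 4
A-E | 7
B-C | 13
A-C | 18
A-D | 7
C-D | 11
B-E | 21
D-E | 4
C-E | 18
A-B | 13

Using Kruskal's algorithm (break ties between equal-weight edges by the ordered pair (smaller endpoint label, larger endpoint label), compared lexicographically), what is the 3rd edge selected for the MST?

Kruskal's algorithm — process edges by increasing weight (ties by edge label):
B-D (4): add. Components now {A} {B,D} {C} {E}
D-E (4): add. Components now {A} {B,D,E} {C}
A-D (7): add. Components now {A,B,D,E} {C}
A-E (7): skip — A and E already connected.
C-D (11): add. Components now {A,B,C,D,E}
The 3rd edge added is A-D.

A-D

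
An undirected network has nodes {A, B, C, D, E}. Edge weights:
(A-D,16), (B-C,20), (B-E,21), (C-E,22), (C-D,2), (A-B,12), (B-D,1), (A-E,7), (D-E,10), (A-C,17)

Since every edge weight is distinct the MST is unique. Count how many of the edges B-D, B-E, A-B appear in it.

Kruskal: consider edges lightest-first.
B-D (1): add. Components now {A} {B,D} {C} {E}
C-D (2): add. Components now {A} {B,C,D} {E}
A-E (7): add. Components now {A,E} {B,C,D}
D-E (10): add. Components now {A,B,C,D,E}
MST edge set: {B-D, C-D, A-E, D-E}.
Of the listed edges, {B-D} are in the MST → 1.

1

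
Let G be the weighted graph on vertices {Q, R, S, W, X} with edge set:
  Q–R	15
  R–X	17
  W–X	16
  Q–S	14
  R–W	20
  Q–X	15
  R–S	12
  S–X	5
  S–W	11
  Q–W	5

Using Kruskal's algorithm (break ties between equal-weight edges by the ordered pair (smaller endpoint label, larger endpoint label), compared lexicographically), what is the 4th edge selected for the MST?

R-S

Kruskal's algorithm — process edges by increasing weight (ties by edge label):
Q–W (5): add. Components now {Q,W} {R} {X} {S}
S–X (5): add. Components now {Q,W} {R} {S,X}
S–W (11): add. Components now {Q,S,W,X} {R}
R–S (12): add. Components now {Q,R,S,W,X}
The 4th edge added is R–S.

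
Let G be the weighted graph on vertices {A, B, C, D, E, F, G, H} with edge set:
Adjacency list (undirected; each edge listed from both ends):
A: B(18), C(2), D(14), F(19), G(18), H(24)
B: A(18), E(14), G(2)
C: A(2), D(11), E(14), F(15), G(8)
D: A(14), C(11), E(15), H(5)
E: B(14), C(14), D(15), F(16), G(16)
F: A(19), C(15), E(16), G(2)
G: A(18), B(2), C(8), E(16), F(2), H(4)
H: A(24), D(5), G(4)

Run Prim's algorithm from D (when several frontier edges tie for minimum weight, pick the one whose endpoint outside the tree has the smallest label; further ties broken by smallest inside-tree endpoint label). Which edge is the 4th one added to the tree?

Prim, starting at D.
Step 1: cheapest edge leaving the tree is D H (5); add H.
Step 2: cheapest edge leaving the tree is G H (4); add G.
Step 3: cheapest edge leaving the tree is B G (2); add B.
Step 4: cheapest edge leaving the tree is F G (2); add F.
Step 5: cheapest edge leaving the tree is C G (8); add C.
Step 6: cheapest edge leaving the tree is A C (2); add A.
Step 7: cheapest edge leaving the tree is B E (14); add E.
The 4th edge added is F G.

F-G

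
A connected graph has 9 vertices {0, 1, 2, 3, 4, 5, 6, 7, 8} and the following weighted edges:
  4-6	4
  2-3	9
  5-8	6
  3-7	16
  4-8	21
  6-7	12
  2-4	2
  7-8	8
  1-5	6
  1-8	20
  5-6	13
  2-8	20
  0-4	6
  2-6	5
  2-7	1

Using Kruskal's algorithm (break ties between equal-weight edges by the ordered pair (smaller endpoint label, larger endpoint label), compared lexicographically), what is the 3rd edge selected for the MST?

4-6

Kruskal: consider edges lightest-first.
2-7 (1): add — endpoints in different components.
2-4 (2): add — endpoints in different components.
4-6 (4): add — endpoints in different components.
2-6 (5): skip — 2 and 6 already connected.
0-4 (6): add — endpoints in different components.
1-5 (6): add — endpoints in different components.
5-8 (6): add — endpoints in different components.
7-8 (8): add — endpoints in different components.
2-3 (9): add — endpoints in different components.
The 3rd edge added is 4-6.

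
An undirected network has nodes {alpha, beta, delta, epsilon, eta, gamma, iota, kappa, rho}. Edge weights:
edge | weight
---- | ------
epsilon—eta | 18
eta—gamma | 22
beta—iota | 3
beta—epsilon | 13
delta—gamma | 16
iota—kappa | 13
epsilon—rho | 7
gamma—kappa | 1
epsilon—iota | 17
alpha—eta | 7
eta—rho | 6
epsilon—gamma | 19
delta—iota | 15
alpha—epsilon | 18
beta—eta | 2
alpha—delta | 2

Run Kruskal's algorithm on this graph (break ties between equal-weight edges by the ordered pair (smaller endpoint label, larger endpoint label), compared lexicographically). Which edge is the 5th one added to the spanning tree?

eta-rho

Kruskal's algorithm — process edges by increasing weight (ties by edge label):
gamma—kappa (1): add — endpoints in different components.
alpha—delta (2): add — endpoints in different components.
beta—eta (2): add — endpoints in different components.
beta—iota (3): add — endpoints in different components.
eta—rho (6): add — endpoints in different components.
alpha—eta (7): add — endpoints in different components.
epsilon—rho (7): add — endpoints in different components.
beta—epsilon (13): skip — epsilon and beta already connected.
iota—kappa (13): add — endpoints in different components.
The 5th edge added is eta—rho.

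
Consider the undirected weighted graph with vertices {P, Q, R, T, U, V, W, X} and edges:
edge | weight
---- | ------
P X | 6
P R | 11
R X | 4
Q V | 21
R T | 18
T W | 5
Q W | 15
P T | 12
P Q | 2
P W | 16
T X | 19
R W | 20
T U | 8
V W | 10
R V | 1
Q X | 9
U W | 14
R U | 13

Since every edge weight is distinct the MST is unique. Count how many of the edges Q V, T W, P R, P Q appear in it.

2

Kruskal's algorithm — process edges by increasing weight (ties by edge label):
R V (1): add — endpoints in different components.
P Q (2): add — endpoints in different components.
R X (4): add — endpoints in different components.
T W (5): add — endpoints in different components.
P X (6): add — endpoints in different components.
T U (8): add — endpoints in different components.
Q X (9): skip — Q and X already connected.
V W (10): add — endpoints in different components.
MST edge set: {R V, P Q, R X, T W, P X, T U, V W}.
Of the listed edges, {T W, P Q} are in the MST → 2.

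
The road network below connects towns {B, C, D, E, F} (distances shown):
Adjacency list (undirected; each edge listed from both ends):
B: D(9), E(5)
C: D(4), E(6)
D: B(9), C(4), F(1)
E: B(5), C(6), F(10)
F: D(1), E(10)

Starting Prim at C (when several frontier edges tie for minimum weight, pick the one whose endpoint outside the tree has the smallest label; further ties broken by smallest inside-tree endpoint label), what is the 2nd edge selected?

Prim, starting at C.
Step 1: frontier [C D 4, C E 6] → take C D (4); add D.
Step 2: frontier [C E 6, D F 1, B D 9] → take D F (1); add F.
Step 3: frontier [C E 6, B D 9, E F 10] → take C E (6); add E.
Step 4: frontier [B D 9, B E 5] → take B E (5); add B.
The 2nd edge added is D F.

D-F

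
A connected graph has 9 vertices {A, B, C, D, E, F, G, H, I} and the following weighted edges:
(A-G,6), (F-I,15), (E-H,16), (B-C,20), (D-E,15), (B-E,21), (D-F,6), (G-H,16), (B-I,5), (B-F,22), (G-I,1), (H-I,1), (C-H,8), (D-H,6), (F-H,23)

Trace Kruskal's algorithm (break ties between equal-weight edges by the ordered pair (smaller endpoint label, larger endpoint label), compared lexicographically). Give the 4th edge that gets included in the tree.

A-G

Kruskal: consider edges lightest-first.
G-I (1): add — endpoints in different components.
H-I (1): add — endpoints in different components.
B-I (5): add — endpoints in different components.
A-G (6): add — endpoints in different components.
D-F (6): add — endpoints in different components.
D-H (6): add — endpoints in different components.
C-H (8): add — endpoints in different components.
D-E (15): add — endpoints in different components.
The 4th edge added is A-G.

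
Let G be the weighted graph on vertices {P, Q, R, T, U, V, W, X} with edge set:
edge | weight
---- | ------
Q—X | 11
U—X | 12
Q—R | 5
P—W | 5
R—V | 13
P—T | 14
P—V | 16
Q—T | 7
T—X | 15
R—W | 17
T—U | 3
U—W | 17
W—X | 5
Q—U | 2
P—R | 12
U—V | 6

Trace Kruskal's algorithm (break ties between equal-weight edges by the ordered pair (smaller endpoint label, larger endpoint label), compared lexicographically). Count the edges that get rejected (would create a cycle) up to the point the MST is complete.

1

Kruskal's algorithm — process edges by increasing weight (ties by edge label):
Q—U (2): add — endpoints in different components.
T—U (3): add — endpoints in different components.
P—W (5): add — endpoints in different components.
Q—R (5): add — endpoints in different components.
W—X (5): add — endpoints in different components.
U—V (6): add — endpoints in different components.
Q—T (7): skip — T and Q already connected.
Q—X (11): add — endpoints in different components.
Edges rejected before the tree was complete: 1.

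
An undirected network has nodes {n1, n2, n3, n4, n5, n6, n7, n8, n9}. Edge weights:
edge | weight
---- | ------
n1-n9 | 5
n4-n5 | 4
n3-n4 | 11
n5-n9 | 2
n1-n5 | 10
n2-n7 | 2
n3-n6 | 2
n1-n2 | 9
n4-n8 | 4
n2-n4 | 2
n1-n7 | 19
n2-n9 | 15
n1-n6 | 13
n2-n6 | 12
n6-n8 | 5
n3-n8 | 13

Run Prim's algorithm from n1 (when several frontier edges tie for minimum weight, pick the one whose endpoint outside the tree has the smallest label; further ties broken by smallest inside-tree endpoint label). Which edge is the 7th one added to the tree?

n6-n8

Prim, starting at n1.
Step 1: cheapest edge leaving the tree is n1-n9 (5); add n9.
Step 2: cheapest edge leaving the tree is n5-n9 (2); add n5.
Step 3: cheapest edge leaving the tree is n4-n5 (4); add n4.
Step 4: cheapest edge leaving the tree is n2-n4 (2); add n2.
Step 5: cheapest edge leaving the tree is n2-n7 (2); add n7.
Step 6: cheapest edge leaving the tree is n4-n8 (4); add n8.
Step 7: cheapest edge leaving the tree is n6-n8 (5); add n6.
Step 8: cheapest edge leaving the tree is n3-n6 (2); add n3.
The 7th edge added is n6-n8.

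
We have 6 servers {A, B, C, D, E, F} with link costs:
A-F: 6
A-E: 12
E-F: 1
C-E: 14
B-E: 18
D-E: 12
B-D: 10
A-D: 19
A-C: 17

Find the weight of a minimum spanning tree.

Grow the tree from B using Prim:
Step 1: cheapest edge leaving the tree is B-D (10); add D.
Step 2: cheapest edge leaving the tree is D-E (12); add E.
Step 3: cheapest edge leaving the tree is E-F (1); add F.
Step 4: cheapest edge leaving the tree is A-F (6); add A.
Step 5: cheapest edge leaving the tree is C-E (14); add C.
MST edges: B-D, D-E, E-F, A-F, C-E; total weight 10+12+1+6+14 = 43.

43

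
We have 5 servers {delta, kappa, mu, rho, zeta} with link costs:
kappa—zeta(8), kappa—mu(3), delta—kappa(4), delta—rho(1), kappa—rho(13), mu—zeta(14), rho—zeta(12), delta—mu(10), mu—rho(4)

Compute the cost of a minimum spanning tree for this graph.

Kruskal's algorithm — process edges by increasing weight (ties by edge label):
delta—rho (1): add. Components now {delta,rho} {mu} {zeta} {kappa}
kappa—mu (3): add. Components now {delta,rho} {kappa,mu} {zeta}
delta—kappa (4): add. Components now {delta,kappa,mu,rho} {zeta}
mu—rho (4): skip — mu and rho already connected.
kappa—zeta (8): add. Components now {delta,kappa,mu,rho,zeta}
MST edges: delta—rho, kappa—mu, delta—kappa, kappa—zeta; total weight 1+3+4+8 = 16.

16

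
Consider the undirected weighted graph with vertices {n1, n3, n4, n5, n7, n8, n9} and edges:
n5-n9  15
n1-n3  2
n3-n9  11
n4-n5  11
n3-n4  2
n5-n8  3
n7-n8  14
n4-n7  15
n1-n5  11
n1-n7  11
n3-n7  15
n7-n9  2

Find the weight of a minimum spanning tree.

31

Prim, starting at n8.
Step 1: frontier [n5-n8 3, n7-n8 14] → take n5-n8 (3); add n5.
Step 2: frontier [n1-n5 11, n4-n5 11, n5-n9 15, n7-n8 14] → take n1-n5 (11); add n1.
Step 3: frontier [n1-n3 2, n1-n7 11, n4-n5 11, n5-n9 15, n7-n8 14] → take n1-n3 (2); add n3.
Step 4: frontier [n1-n7 11, n3-n4 2, n3-n9 11, n3-n7 15, n4-n5 11, n5-n9 15, n7-n8 14] → take n3-n4 (2); add n4.
Step 5: frontier [n1-n7 11, n3-n9 11, n3-n7 15, n4-n7 15, n5-n9 15, n7-n8 14] → take n1-n7 (11); add n7.
Step 6: frontier [n3-n9 11, n5-n9 15, n7-n9 2] → take n7-n9 (2); add n9.
MST edges: n5-n8, n1-n5, n1-n3, n3-n4, n1-n7, n7-n9; total weight 3+11+2+2+11+2 = 31.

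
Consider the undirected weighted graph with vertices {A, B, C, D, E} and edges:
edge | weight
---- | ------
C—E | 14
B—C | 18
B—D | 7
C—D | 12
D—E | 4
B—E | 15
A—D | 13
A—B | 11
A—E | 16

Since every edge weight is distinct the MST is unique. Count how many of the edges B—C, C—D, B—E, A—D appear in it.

1

Sort edges by weight, then run Kruskal:
D—E (4): add. Components now {A} {B} {C} {D,E}
B—D (7): add. Components now {A} {B,D,E} {C}
A—B (11): add. Components now {A,B,D,E} {C}
C—D (12): add. Components now {A,B,C,D,E}
MST edge set: {D—E, B—D, A—B, C—D}.
Of the listed edges, {C—D} are in the MST → 1.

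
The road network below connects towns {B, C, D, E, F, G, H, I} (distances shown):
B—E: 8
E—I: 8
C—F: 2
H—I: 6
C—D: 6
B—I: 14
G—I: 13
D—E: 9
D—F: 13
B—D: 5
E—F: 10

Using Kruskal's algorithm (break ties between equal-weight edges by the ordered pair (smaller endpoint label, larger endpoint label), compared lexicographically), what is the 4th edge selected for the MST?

H-I

Kruskal: consider edges lightest-first.
C—F (2): add — endpoints in different components.
B—D (5): add — endpoints in different components.
C—D (6): add — endpoints in different components.
H—I (6): add — endpoints in different components.
B—E (8): add — endpoints in different components.
E—I (8): add — endpoints in different components.
D—E (9): skip — D and E already connected.
E—F (10): skip — E and F already connected.
D—F (13): skip — D and F already connected.
G—I (13): add — endpoints in different components.
The 4th edge added is H—I.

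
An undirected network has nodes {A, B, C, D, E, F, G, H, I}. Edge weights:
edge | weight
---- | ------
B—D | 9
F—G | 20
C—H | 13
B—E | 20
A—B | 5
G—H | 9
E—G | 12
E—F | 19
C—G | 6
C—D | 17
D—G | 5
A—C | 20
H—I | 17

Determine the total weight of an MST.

82

Grow the tree from B using Prim:
Step 1: frontier [A—B 5, B—D 9, B—E 20] → take A—B (5); add A.
Step 2: frontier [A—C 20, B—D 9, B—E 20] → take B—D (9); add D.
Step 3: frontier [A—C 20, B—E 20, D—G 5, C—D 17] → take D—G (5); add G.
Step 4: frontier [A—C 20, B—E 20, C—D 17, C—G 6, G—H 9, E—G 12, F—G 20] → take C—G (6); add C.
Step 5: frontier [B—E 20, C—H 13, G—H 9, E—G 12, F—G 20] → take G—H (9); add H.
Step 6: frontier [B—E 20, E—G 12, F—G 20, H—I 17] → take E—G (12); add E.
Step 7: frontier [E—F 19, F—G 20, H—I 17] → take H—I (17); add I.
Step 8: frontier [E—F 19, F—G 20] → take E—F (19); add F.
MST edges: A—B, B—D, D—G, C—G, G—H, E—G, H—I, E—F; total weight 5+9+5+6+9+12+17+19 = 82.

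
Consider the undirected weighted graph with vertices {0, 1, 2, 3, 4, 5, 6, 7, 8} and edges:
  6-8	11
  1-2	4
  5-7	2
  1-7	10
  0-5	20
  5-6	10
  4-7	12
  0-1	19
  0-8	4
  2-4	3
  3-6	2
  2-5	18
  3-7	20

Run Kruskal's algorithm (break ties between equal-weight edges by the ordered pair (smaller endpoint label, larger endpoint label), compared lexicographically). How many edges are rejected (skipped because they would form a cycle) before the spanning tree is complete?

0

Sort edges by weight, then run Kruskal:
3-6 (2): add — endpoints in different components.
5-7 (2): add — endpoints in different components.
2-4 (3): add — endpoints in different components.
0-8 (4): add — endpoints in different components.
1-2 (4): add — endpoints in different components.
1-7 (10): add — endpoints in different components.
5-6 (10): add — endpoints in different components.
6-8 (11): add — endpoints in different components.
Edges rejected before the tree was complete: 0.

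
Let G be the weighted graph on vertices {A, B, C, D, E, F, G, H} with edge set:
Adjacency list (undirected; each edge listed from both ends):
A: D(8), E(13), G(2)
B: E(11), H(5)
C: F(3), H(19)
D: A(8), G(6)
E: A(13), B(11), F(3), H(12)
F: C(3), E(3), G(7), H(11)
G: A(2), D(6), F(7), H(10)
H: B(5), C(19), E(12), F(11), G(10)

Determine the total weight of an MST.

36

Kruskal: consider edges lightest-first.
A—G (2): add — endpoints in different components.
C—F (3): add — endpoints in different components.
E—F (3): add — endpoints in different components.
B—H (5): add — endpoints in different components.
D—G (6): add — endpoints in different components.
F—G (7): add — endpoints in different components.
A—D (8): skip — A and D already connected.
G—H (10): add — endpoints in different components.
MST edges: A—G, C—F, E—F, B—H, D—G, F—G, G—H; total weight 2+3+3+5+6+7+10 = 36.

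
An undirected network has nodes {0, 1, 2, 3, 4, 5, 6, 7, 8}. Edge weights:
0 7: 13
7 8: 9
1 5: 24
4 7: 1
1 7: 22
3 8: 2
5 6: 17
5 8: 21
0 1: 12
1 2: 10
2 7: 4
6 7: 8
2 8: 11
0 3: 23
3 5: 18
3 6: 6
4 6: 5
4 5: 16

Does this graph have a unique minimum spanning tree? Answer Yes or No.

Yes

Sort edges by weight, then run Kruskal:
4 7 (1): add — endpoints in different components.
3 8 (2): add — endpoints in different components.
2 7 (4): add — endpoints in different components.
4 6 (5): add — endpoints in different components.
3 6 (6): add — endpoints in different components.
6 7 (8): skip — 6 and 7 already connected.
7 8 (9): skip — 7 and 8 already connected.
1 2 (10): add — endpoints in different components.
2 8 (11): skip — 2 and 8 already connected.
0 1 (12): add — endpoints in different components.
0 7 (13): skip — 0 and 7 already connected.
4 5 (16): add — endpoints in different components.
Every non-tree edge has weight strictly greater than the heaviest edge on the tree path between its endpoints, so the MST is unique.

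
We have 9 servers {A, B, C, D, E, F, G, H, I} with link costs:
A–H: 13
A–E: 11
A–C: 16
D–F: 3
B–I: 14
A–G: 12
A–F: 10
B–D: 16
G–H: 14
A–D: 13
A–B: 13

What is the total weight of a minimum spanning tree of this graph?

92

Kruskal: consider edges lightest-first.
D–F (3): add — endpoints in different components.
A–F (10): add — endpoints in different components.
A–E (11): add — endpoints in different components.
A–G (12): add — endpoints in different components.
A–B (13): add — endpoints in different components.
A–D (13): skip — A and D already connected.
A–H (13): add — endpoints in different components.
B–I (14): add — endpoints in different components.
G–H (14): skip — G and H already connected.
A–C (16): add — endpoints in different components.
MST edges: D–F, A–F, A–E, A–G, A–B, A–H, B–I, A–C; total weight 3+10+11+12+13+13+14+16 = 92.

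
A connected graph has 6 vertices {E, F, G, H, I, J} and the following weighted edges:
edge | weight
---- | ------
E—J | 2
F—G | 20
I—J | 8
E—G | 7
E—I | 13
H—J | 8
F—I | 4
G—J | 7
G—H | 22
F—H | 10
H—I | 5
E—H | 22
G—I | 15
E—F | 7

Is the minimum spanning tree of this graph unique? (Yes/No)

No

Sort edges by weight, then run Kruskal:
E—J (2): add. Components now {E,J} {F} {G} {H} {I}
F—I (4): add. Components now {E,J} {F,I} {G} {H}
H—I (5): add. Components now {E,J} {F,H,I} {G}
E—F (7): add. Components now {E,F,H,I,J} {G}
E—G (7): add. Components now {E,F,G,H,I,J}
Non-tree edge G—J has weight 7, equal to the heaviest edge on its tree cycle — swapping gives another MST of the same weight. Not unique.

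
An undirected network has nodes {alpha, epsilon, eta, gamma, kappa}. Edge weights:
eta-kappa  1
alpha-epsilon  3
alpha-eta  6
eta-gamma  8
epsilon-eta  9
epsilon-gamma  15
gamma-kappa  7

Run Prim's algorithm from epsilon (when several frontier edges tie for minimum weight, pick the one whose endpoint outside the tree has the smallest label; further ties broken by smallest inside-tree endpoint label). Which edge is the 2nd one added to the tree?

Prim's algorithm from epsilon:
Step 1: frontier [alpha-epsilon 3, epsilon-eta 9, epsilon-gamma 15] → take alpha-epsilon (3); add alpha.
Step 2: frontier [alpha-eta 6, epsilon-eta 9, epsilon-gamma 15] → take alpha-eta (6); add eta.
Step 3: frontier [epsilon-gamma 15, eta-kappa 1, eta-gamma 8] → take eta-kappa (1); add kappa.
Step 4: frontier [epsilon-gamma 15, eta-gamma 8, gamma-kappa 7] → take gamma-kappa (7); add gamma.
The 2nd edge added is alpha-eta.

alpha-eta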